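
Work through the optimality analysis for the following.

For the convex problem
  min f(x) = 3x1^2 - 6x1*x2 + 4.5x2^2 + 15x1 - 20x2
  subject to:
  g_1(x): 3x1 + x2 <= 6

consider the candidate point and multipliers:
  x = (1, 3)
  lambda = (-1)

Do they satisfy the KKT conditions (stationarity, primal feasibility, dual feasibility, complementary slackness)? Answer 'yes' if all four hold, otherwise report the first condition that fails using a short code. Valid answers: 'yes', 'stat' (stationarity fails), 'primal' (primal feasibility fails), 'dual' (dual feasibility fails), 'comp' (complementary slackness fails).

Gradient of f: grad f(x) = Q x + c = (3, 1)
Constraint values g_i(x) = a_i^T x - b_i:
  g_1((1, 3)) = 0
Stationarity residual: grad f(x) + sum_i lambda_i a_i = (0, 0)
  -> stationarity OK
Primal feasibility (all g_i <= 0): OK
Dual feasibility (all lambda_i >= 0): FAILS
Complementary slackness (lambda_i * g_i(x) = 0 for all i): OK

Verdict: the first failing condition is dual_feasibility -> dual.

dual


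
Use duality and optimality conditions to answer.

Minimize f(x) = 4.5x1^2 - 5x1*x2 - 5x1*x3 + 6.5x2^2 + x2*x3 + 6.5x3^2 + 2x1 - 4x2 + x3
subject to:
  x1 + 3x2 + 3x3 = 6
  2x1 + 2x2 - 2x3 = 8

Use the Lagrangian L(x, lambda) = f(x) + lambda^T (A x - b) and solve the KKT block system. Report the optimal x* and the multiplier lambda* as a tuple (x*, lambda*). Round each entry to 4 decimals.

Form the Lagrangian:
  L(x, lambda) = (1/2) x^T Q x + c^T x + lambda^T (A x - b)
Stationarity (grad_x L = 0): Q x + c + A^T lambda = 0.
Primal feasibility: A x = b.

This gives the KKT block system:
  [ Q   A^T ] [ x     ]   [-c ]
  [ A    0  ] [ lambda ] = [ b ]

Solving the linear system:
  x*      = (1.7616, 1.8256, -0.4128)
  lambda* = (0.1395, -5.4651)
  f(x*)   = 19.3459

x* = (1.7616, 1.8256, -0.4128), lambda* = (0.1395, -5.4651)


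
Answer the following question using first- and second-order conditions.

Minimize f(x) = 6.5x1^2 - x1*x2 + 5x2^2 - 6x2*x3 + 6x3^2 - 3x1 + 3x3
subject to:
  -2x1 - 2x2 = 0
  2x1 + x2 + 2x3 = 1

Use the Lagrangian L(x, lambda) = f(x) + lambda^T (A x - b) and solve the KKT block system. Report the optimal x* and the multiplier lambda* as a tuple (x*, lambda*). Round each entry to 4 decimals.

Form the Lagrangian:
  L(x, lambda) = (1/2) x^T Q x + c^T x + lambda^T (A x - b)
Stationarity (grad_x L = 0): Q x + c + A^T lambda = 0.
Primal feasibility: A x = b.

This gives the KKT block system:
  [ Q   A^T ] [ x     ]   [-c ]
  [ A    0  ] [ lambda ] = [ b ]

Solving the linear system:
  x*      = (0.2045, -0.2045, 0.3977)
  lambda* = (-4.5682, -4.5)
  f(x*)   = 2.5398

x* = (0.2045, -0.2045, 0.3977), lambda* = (-4.5682, -4.5)


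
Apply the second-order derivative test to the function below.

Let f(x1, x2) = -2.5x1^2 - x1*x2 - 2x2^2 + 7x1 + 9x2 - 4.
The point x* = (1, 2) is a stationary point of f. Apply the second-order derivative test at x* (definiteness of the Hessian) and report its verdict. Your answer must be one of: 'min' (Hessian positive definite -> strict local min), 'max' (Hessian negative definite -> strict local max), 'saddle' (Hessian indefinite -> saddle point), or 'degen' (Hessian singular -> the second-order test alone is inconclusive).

Compute the Hessian H = grad^2 f:
  H = [[-5, -1], [-1, -4]]
Verify stationarity: grad f(x*) = H x* + g = (0, 0).
Eigenvalues of H: -5.618, -3.382.
Both eigenvalues < 0, so H is negative definite -> x* is a strict local max.

max


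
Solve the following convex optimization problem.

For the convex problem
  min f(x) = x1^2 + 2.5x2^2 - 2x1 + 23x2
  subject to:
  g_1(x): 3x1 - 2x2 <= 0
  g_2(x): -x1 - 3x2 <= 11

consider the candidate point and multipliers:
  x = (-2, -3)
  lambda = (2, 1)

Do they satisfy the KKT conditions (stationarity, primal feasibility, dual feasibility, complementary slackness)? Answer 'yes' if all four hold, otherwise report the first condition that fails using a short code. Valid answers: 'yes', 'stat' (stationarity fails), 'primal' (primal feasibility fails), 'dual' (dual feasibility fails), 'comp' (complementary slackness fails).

Gradient of f: grad f(x) = Q x + c = (-6, 8)
Constraint values g_i(x) = a_i^T x - b_i:
  g_1((-2, -3)) = 0
  g_2((-2, -3)) = 0
Stationarity residual: grad f(x) + sum_i lambda_i a_i = (-1, 1)
  -> stationarity FAILS
Primal feasibility (all g_i <= 0): OK
Dual feasibility (all lambda_i >= 0): OK
Complementary slackness (lambda_i * g_i(x) = 0 for all i): OK

Verdict: the first failing condition is stationarity -> stat.

stat


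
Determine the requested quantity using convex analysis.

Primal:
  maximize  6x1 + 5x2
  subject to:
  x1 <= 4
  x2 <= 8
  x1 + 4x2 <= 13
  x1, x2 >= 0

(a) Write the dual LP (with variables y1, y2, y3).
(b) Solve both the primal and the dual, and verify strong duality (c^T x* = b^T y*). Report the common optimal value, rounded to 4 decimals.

The standard primal-dual pair for 'max c^T x s.t. A x <= b, x >= 0' is:
  Dual:  min b^T y  s.t.  A^T y >= c,  y >= 0.

So the dual LP is:
  minimize  4y1 + 8y2 + 13y3
  subject to:
    y1 + y3 >= 6
    y2 + 4y3 >= 5
    y1, y2, y3 >= 0

Solving the primal: x* = (4, 2.25).
  primal value c^T x* = 35.25.
Solving the dual: y* = (4.75, 0, 1.25).
  dual value b^T y* = 35.25.
Strong duality: c^T x* = b^T y*. Confirmed.

35.25


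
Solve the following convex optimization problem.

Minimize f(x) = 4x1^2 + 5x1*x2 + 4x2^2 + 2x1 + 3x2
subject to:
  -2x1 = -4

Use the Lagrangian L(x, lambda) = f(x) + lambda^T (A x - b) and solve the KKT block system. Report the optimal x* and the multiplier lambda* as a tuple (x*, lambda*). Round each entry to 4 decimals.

Form the Lagrangian:
  L(x, lambda) = (1/2) x^T Q x + c^T x + lambda^T (A x - b)
Stationarity (grad_x L = 0): Q x + c + A^T lambda = 0.
Primal feasibility: A x = b.

This gives the KKT block system:
  [ Q   A^T ] [ x     ]   [-c ]
  [ A    0  ] [ lambda ] = [ b ]

Solving the linear system:
  x*      = (2, -1.625)
  lambda* = (4.9375)
  f(x*)   = 9.4375

x* = (2, -1.625), lambda* = (4.9375)


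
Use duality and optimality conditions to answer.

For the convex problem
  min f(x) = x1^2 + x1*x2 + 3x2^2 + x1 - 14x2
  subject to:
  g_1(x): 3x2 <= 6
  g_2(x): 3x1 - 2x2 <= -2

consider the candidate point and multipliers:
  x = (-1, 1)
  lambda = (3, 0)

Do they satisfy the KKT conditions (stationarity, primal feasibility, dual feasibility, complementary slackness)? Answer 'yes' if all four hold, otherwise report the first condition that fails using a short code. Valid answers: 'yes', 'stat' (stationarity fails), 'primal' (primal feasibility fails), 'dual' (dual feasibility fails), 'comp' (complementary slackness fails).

Gradient of f: grad f(x) = Q x + c = (0, -9)
Constraint values g_i(x) = a_i^T x - b_i:
  g_1((-1, 1)) = -3
  g_2((-1, 1)) = -3
Stationarity residual: grad f(x) + sum_i lambda_i a_i = (0, 0)
  -> stationarity OK
Primal feasibility (all g_i <= 0): OK
Dual feasibility (all lambda_i >= 0): OK
Complementary slackness (lambda_i * g_i(x) = 0 for all i): FAILS

Verdict: the first failing condition is complementary_slackness -> comp.

comp


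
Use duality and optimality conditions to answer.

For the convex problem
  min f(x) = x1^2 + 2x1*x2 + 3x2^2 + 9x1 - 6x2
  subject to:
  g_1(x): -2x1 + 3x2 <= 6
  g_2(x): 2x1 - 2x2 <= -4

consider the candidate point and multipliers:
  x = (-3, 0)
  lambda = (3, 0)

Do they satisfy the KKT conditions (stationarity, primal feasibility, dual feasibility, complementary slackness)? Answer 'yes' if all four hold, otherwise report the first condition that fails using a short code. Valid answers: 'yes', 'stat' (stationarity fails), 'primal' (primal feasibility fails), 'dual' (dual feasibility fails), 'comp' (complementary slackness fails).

Gradient of f: grad f(x) = Q x + c = (3, -12)
Constraint values g_i(x) = a_i^T x - b_i:
  g_1((-3, 0)) = 0
  g_2((-3, 0)) = -2
Stationarity residual: grad f(x) + sum_i lambda_i a_i = (-3, -3)
  -> stationarity FAILS
Primal feasibility (all g_i <= 0): OK
Dual feasibility (all lambda_i >= 0): OK
Complementary slackness (lambda_i * g_i(x) = 0 for all i): OK

Verdict: the first failing condition is stationarity -> stat.

stat


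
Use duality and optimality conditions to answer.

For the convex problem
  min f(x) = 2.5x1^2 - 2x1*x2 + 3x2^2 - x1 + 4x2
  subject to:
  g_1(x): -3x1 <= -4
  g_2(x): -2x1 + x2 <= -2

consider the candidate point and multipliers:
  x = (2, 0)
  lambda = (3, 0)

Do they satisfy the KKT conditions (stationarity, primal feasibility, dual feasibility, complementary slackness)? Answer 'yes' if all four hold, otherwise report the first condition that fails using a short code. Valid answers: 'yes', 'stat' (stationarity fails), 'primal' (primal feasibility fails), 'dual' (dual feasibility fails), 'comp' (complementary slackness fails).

Gradient of f: grad f(x) = Q x + c = (9, 0)
Constraint values g_i(x) = a_i^T x - b_i:
  g_1((2, 0)) = -2
  g_2((2, 0)) = -2
Stationarity residual: grad f(x) + sum_i lambda_i a_i = (0, 0)
  -> stationarity OK
Primal feasibility (all g_i <= 0): OK
Dual feasibility (all lambda_i >= 0): OK
Complementary slackness (lambda_i * g_i(x) = 0 for all i): FAILS

Verdict: the first failing condition is complementary_slackness -> comp.

comp


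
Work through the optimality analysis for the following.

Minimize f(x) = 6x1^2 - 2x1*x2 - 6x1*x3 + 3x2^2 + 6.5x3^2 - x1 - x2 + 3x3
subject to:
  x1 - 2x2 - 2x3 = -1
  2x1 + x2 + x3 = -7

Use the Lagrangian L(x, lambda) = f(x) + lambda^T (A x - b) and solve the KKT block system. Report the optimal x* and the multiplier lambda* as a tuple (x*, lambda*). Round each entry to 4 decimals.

Form the Lagrangian:
  L(x, lambda) = (1/2) x^T Q x + c^T x + lambda^T (A x - b)
Stationarity (grad_x L = 0): Q x + c + A^T lambda = 0.
Primal feasibility: A x = b.

This gives the KKT block system:
  [ Q   A^T ] [ x     ]   [-c ]
  [ A    0  ] [ lambda ] = [ b ]

Solving the linear system:
  x*      = (-3, 0.1579, -1.1579)
  lambda* = (8.4526, 10.9579)
  f(x*)   = 42.2632

x* = (-3, 0.1579, -1.1579), lambda* = (8.4526, 10.9579)


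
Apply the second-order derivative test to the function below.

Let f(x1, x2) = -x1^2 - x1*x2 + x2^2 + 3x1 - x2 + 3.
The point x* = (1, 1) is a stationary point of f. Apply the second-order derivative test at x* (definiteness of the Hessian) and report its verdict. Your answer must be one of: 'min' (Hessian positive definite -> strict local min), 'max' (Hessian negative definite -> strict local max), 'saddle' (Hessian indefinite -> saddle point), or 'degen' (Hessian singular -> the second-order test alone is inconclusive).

Compute the Hessian H = grad^2 f:
  H = [[-2, -1], [-1, 2]]
Verify stationarity: grad f(x*) = H x* + g = (0, 0).
Eigenvalues of H: -2.2361, 2.2361.
Eigenvalues have mixed signs, so H is indefinite -> x* is a saddle point.

saddle


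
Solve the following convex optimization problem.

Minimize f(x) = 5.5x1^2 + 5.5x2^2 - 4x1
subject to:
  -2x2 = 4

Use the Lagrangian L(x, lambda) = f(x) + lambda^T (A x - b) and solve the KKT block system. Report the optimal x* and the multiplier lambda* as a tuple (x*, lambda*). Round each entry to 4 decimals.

Form the Lagrangian:
  L(x, lambda) = (1/2) x^T Q x + c^T x + lambda^T (A x - b)
Stationarity (grad_x L = 0): Q x + c + A^T lambda = 0.
Primal feasibility: A x = b.

This gives the KKT block system:
  [ Q   A^T ] [ x     ]   [-c ]
  [ A    0  ] [ lambda ] = [ b ]

Solving the linear system:
  x*      = (0.3636, -2)
  lambda* = (-11)
  f(x*)   = 21.2727

x* = (0.3636, -2), lambda* = (-11)


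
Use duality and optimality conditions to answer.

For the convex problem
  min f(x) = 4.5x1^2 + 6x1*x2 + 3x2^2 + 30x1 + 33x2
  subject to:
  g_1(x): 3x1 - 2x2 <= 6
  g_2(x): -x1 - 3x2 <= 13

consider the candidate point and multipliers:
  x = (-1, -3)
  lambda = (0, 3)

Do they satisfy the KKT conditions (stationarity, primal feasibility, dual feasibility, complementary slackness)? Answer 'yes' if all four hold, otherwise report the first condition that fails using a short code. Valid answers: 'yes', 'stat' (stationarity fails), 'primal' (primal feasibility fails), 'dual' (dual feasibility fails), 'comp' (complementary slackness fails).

Gradient of f: grad f(x) = Q x + c = (3, 9)
Constraint values g_i(x) = a_i^T x - b_i:
  g_1((-1, -3)) = -3
  g_2((-1, -3)) = -3
Stationarity residual: grad f(x) + sum_i lambda_i a_i = (0, 0)
  -> stationarity OK
Primal feasibility (all g_i <= 0): OK
Dual feasibility (all lambda_i >= 0): OK
Complementary slackness (lambda_i * g_i(x) = 0 for all i): FAILS

Verdict: the first failing condition is complementary_slackness -> comp.

comp


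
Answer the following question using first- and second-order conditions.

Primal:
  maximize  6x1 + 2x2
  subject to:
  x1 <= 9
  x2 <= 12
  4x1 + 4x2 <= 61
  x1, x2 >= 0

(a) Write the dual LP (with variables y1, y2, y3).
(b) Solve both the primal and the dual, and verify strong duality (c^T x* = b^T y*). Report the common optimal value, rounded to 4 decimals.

The standard primal-dual pair for 'max c^T x s.t. A x <= b, x >= 0' is:
  Dual:  min b^T y  s.t.  A^T y >= c,  y >= 0.

So the dual LP is:
  minimize  9y1 + 12y2 + 61y3
  subject to:
    y1 + 4y3 >= 6
    y2 + 4y3 >= 2
    y1, y2, y3 >= 0

Solving the primal: x* = (9, 6.25).
  primal value c^T x* = 66.5.
Solving the dual: y* = (4, 0, 0.5).
  dual value b^T y* = 66.5.
Strong duality: c^T x* = b^T y*. Confirmed.

66.5


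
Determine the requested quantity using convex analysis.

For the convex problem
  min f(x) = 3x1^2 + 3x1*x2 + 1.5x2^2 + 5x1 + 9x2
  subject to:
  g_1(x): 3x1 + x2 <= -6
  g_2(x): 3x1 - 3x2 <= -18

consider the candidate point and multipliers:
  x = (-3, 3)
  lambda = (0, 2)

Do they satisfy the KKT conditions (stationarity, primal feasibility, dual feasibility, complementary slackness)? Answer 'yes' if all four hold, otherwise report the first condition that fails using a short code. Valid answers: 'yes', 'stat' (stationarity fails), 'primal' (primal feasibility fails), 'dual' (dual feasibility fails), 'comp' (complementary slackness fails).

Gradient of f: grad f(x) = Q x + c = (-4, 9)
Constraint values g_i(x) = a_i^T x - b_i:
  g_1((-3, 3)) = 0
  g_2((-3, 3)) = 0
Stationarity residual: grad f(x) + sum_i lambda_i a_i = (2, 3)
  -> stationarity FAILS
Primal feasibility (all g_i <= 0): OK
Dual feasibility (all lambda_i >= 0): OK
Complementary slackness (lambda_i * g_i(x) = 0 for all i): OK

Verdict: the first failing condition is stationarity -> stat.

stat


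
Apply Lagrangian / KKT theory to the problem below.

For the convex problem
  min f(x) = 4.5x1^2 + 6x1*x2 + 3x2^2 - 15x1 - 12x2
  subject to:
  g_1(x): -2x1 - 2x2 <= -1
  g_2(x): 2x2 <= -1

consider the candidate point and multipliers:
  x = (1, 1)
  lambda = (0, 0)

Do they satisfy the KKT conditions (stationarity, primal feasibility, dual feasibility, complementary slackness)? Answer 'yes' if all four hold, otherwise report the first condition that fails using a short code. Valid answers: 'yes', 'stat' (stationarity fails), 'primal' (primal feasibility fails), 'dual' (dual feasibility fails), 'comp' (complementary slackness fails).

Gradient of f: grad f(x) = Q x + c = (0, 0)
Constraint values g_i(x) = a_i^T x - b_i:
  g_1((1, 1)) = -3
  g_2((1, 1)) = 3
Stationarity residual: grad f(x) + sum_i lambda_i a_i = (0, 0)
  -> stationarity OK
Primal feasibility (all g_i <= 0): FAILS
Dual feasibility (all lambda_i >= 0): OK
Complementary slackness (lambda_i * g_i(x) = 0 for all i): OK

Verdict: the first failing condition is primal_feasibility -> primal.

primal


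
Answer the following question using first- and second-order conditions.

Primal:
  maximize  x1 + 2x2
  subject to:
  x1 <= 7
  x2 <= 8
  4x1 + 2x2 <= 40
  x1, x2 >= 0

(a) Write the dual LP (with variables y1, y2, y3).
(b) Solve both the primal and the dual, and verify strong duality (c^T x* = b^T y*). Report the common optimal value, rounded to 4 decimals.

The standard primal-dual pair for 'max c^T x s.t. A x <= b, x >= 0' is:
  Dual:  min b^T y  s.t.  A^T y >= c,  y >= 0.

So the dual LP is:
  minimize  7y1 + 8y2 + 40y3
  subject to:
    y1 + 4y3 >= 1
    y2 + 2y3 >= 2
    y1, y2, y3 >= 0

Solving the primal: x* = (6, 8).
  primal value c^T x* = 22.
Solving the dual: y* = (0, 1.5, 0.25).
  dual value b^T y* = 22.
Strong duality: c^T x* = b^T y*. Confirmed.

22


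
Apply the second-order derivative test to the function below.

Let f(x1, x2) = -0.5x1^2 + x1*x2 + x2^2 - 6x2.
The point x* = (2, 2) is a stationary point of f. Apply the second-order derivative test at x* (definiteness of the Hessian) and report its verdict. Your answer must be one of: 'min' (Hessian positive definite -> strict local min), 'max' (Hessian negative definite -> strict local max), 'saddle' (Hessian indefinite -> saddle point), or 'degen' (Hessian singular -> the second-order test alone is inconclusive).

Compute the Hessian H = grad^2 f:
  H = [[-1, 1], [1, 2]]
Verify stationarity: grad f(x*) = H x* + g = (0, 0).
Eigenvalues of H: -1.3028, 2.3028.
Eigenvalues have mixed signs, so H is indefinite -> x* is a saddle point.

saddle


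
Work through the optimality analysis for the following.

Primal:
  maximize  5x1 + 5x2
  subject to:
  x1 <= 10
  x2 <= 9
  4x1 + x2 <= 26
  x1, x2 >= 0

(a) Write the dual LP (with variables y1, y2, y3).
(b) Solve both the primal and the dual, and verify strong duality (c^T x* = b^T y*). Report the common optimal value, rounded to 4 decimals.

The standard primal-dual pair for 'max c^T x s.t. A x <= b, x >= 0' is:
  Dual:  min b^T y  s.t.  A^T y >= c,  y >= 0.

So the dual LP is:
  minimize  10y1 + 9y2 + 26y3
  subject to:
    y1 + 4y3 >= 5
    y2 + y3 >= 5
    y1, y2, y3 >= 0

Solving the primal: x* = (4.25, 9).
  primal value c^T x* = 66.25.
Solving the dual: y* = (0, 3.75, 1.25).
  dual value b^T y* = 66.25.
Strong duality: c^T x* = b^T y*. Confirmed.

66.25


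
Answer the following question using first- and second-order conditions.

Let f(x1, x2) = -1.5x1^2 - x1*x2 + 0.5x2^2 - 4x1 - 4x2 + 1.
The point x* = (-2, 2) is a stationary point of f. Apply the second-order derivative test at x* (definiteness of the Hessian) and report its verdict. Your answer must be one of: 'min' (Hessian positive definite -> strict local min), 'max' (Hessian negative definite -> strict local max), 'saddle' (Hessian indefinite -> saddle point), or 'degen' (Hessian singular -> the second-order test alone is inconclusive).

Compute the Hessian H = grad^2 f:
  H = [[-3, -1], [-1, 1]]
Verify stationarity: grad f(x*) = H x* + g = (0, 0).
Eigenvalues of H: -3.2361, 1.2361.
Eigenvalues have mixed signs, so H is indefinite -> x* is a saddle point.

saddle


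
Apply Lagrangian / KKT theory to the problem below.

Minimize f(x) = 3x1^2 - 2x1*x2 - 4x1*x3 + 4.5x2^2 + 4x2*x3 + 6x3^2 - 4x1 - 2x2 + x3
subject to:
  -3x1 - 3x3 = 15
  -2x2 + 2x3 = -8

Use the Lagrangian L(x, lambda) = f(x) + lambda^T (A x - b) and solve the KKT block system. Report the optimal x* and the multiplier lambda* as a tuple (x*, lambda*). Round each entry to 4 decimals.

Form the Lagrangian:
  L(x, lambda) = (1/2) x^T Q x + c^T x + lambda^T (A x - b)
Stationarity (grad_x L = 0): Q x + c + A^T lambda = 0.
Primal feasibility: A x = b.

This gives the KKT block system:
  [ Q   A^T ] [ x     ]   [-c ]
  [ A    0  ] [ lambda ] = [ b ]

Solving the linear system:
  x*      = (-2.383, 1.383, -2.617)
  lambda* = (-3.5319, 2.3723)
  f(x*)   = 38.0532

x* = (-2.383, 1.383, -2.617), lambda* = (-3.5319, 2.3723)


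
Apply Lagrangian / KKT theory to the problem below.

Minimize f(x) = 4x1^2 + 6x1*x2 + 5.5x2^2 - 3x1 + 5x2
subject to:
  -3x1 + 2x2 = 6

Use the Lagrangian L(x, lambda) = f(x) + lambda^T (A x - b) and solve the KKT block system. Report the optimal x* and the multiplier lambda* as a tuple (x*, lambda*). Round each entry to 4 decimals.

Form the Lagrangian:
  L(x, lambda) = (1/2) x^T Q x + c^T x + lambda^T (A x - b)
Stationarity (grad_x L = 0): Q x + c + A^T lambda = 0.
Primal feasibility: A x = b.

This gives the KKT block system:
  [ Q   A^T ] [ x     ]   [-c ]
  [ A    0  ] [ lambda ] = [ b ]

Solving the linear system:
  x*      = (-1.4187, 0.8719)
  lambda* = (-3.0394)
  f(x*)   = 13.4261

x* = (-1.4187, 0.8719), lambda* = (-3.0394)


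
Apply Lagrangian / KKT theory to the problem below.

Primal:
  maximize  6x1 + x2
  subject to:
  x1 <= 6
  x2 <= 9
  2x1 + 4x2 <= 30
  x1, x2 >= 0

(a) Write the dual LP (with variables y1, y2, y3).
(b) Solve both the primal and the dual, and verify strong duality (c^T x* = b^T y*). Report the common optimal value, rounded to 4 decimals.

The standard primal-dual pair for 'max c^T x s.t. A x <= b, x >= 0' is:
  Dual:  min b^T y  s.t.  A^T y >= c,  y >= 0.

So the dual LP is:
  minimize  6y1 + 9y2 + 30y3
  subject to:
    y1 + 2y3 >= 6
    y2 + 4y3 >= 1
    y1, y2, y3 >= 0

Solving the primal: x* = (6, 4.5).
  primal value c^T x* = 40.5.
Solving the dual: y* = (5.5, 0, 0.25).
  dual value b^T y* = 40.5.
Strong duality: c^T x* = b^T y*. Confirmed.

40.5


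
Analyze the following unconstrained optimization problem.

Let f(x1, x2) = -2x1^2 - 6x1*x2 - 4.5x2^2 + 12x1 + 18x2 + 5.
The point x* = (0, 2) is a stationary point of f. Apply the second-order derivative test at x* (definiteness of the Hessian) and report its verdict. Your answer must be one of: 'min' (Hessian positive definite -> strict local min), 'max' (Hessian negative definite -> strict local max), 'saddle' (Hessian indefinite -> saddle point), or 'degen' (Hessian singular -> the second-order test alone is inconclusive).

Compute the Hessian H = grad^2 f:
  H = [[-4, -6], [-6, -9]]
Verify stationarity: grad f(x*) = H x* + g = (0, 0).
Eigenvalues of H: -13, 0.
H has a zero eigenvalue (singular; negative semidefinite but not definite), so H is neither positive definite, negative definite, nor indefinite. The second-order test alone is inconclusive -> degen.
(Indeed, f is constant along the null direction of H through x*, so x* is not a strict local extremum.)

degen


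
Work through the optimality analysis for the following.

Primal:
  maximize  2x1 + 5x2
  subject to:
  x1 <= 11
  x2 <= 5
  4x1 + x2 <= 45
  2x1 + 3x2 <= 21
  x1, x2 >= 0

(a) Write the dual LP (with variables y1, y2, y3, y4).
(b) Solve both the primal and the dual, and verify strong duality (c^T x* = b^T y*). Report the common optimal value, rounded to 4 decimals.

The standard primal-dual pair for 'max c^T x s.t. A x <= b, x >= 0' is:
  Dual:  min b^T y  s.t.  A^T y >= c,  y >= 0.

So the dual LP is:
  minimize  11y1 + 5y2 + 45y3 + 21y4
  subject to:
    y1 + 4y3 + 2y4 >= 2
    y2 + y3 + 3y4 >= 5
    y1, y2, y3, y4 >= 0

Solving the primal: x* = (3, 5).
  primal value c^T x* = 31.
Solving the dual: y* = (0, 2, 0, 1).
  dual value b^T y* = 31.
Strong duality: c^T x* = b^T y*. Confirmed.

31


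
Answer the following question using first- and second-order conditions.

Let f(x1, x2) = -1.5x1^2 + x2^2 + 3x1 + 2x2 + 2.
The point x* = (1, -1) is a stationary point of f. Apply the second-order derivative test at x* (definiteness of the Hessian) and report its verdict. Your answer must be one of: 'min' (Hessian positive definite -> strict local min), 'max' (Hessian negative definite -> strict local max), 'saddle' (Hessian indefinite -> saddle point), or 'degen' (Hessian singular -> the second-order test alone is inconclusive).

Compute the Hessian H = grad^2 f:
  H = [[-3, 0], [0, 2]]
Verify stationarity: grad f(x*) = H x* + g = (0, 0).
Eigenvalues of H: -3, 2.
Eigenvalues have mixed signs, so H is indefinite -> x* is a saddle point.

saddle


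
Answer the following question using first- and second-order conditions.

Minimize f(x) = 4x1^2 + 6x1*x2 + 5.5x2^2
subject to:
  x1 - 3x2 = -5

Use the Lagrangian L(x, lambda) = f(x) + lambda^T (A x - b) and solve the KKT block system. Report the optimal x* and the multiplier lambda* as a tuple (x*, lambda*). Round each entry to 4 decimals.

Form the Lagrangian:
  L(x, lambda) = (1/2) x^T Q x + c^T x + lambda^T (A x - b)
Stationarity (grad_x L = 0): Q x + c + A^T lambda = 0.
Primal feasibility: A x = b.

This gives the KKT block system:
  [ Q   A^T ] [ x     ]   [-c ]
  [ A    0  ] [ lambda ] = [ b ]

Solving the linear system:
  x*      = (-1.2185, 1.2605)
  lambda* = (2.1849)
  f(x*)   = 5.4622

x* = (-1.2185, 1.2605), lambda* = (2.1849)


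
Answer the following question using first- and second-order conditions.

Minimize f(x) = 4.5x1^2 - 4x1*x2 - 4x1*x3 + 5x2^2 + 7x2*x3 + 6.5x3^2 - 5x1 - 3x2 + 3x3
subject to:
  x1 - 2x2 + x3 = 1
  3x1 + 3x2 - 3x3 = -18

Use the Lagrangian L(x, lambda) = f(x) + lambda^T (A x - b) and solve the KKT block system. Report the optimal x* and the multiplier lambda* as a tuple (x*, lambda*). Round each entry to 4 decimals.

Form the Lagrangian:
  L(x, lambda) = (1/2) x^T Q x + c^T x + lambda^T (A x - b)
Stationarity (grad_x L = 0): Q x + c + A^T lambda = 0.
Primal feasibility: A x = b.

This gives the KKT block system:
  [ Q   A^T ] [ x     ]   [-c ]
  [ A    0  ] [ lambda ] = [ b ]

Solving the linear system:
  x*      = (-3.4381, -1.8762, 0.6857)
  lambda* = (9.3238, 7.2857)
  f(x*)   = 73.3476

x* = (-3.4381, -1.8762, 0.6857), lambda* = (9.3238, 7.2857)


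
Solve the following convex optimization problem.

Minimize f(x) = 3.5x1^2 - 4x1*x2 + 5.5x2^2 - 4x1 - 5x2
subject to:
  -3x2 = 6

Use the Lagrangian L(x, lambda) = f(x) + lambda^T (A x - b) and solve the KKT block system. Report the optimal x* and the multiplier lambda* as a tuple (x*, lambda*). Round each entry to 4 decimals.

Form the Lagrangian:
  L(x, lambda) = (1/2) x^T Q x + c^T x + lambda^T (A x - b)
Stationarity (grad_x L = 0): Q x + c + A^T lambda = 0.
Primal feasibility: A x = b.

This gives the KKT block system:
  [ Q   A^T ] [ x     ]   [-c ]
  [ A    0  ] [ lambda ] = [ b ]

Solving the linear system:
  x*      = (-0.5714, -2)
  lambda* = (-8.2381)
  f(x*)   = 30.8571

x* = (-0.5714, -2), lambda* = (-8.2381)


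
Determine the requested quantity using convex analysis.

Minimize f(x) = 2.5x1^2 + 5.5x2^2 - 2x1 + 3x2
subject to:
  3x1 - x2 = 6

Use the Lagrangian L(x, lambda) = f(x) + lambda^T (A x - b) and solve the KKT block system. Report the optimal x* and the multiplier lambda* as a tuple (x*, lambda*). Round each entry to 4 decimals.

Form the Lagrangian:
  L(x, lambda) = (1/2) x^T Q x + c^T x + lambda^T (A x - b)
Stationarity (grad_x L = 0): Q x + c + A^T lambda = 0.
Primal feasibility: A x = b.

This gives the KKT block system:
  [ Q   A^T ] [ x     ]   [-c ]
  [ A    0  ] [ lambda ] = [ b ]

Solving the linear system:
  x*      = (1.8365, -0.4904)
  lambda* = (-2.3942)
  f(x*)   = 4.6106

x* = (1.8365, -0.4904), lambda* = (-2.3942)


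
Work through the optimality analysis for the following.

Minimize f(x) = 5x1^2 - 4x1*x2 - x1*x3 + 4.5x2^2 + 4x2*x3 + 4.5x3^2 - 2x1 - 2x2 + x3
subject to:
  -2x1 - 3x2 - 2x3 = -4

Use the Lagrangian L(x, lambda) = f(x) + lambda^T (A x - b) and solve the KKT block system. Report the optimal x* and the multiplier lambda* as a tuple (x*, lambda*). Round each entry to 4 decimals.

Form the Lagrangian:
  L(x, lambda) = (1/2) x^T Q x + c^T x + lambda^T (A x - b)
Stationarity (grad_x L = 0): Q x + c + A^T lambda = 0.
Primal feasibility: A x = b.

This gives the KKT block system:
  [ Q   A^T ] [ x     ]   [-c ]
  [ A    0  ] [ lambda ] = [ b ]

Solving the linear system:
  x*      = (0.7638, 0.9944, -0.2554)
  lambda* = (0.9577)
  f(x*)   = 0.0295

x* = (0.7638, 0.9944, -0.2554), lambda* = (0.9577)


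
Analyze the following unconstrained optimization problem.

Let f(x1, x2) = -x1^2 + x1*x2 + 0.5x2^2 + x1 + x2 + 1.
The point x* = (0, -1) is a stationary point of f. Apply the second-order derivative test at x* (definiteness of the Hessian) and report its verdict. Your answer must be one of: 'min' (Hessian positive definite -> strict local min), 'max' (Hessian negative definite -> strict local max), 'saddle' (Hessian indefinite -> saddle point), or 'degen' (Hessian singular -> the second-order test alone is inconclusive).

Compute the Hessian H = grad^2 f:
  H = [[-2, 1], [1, 1]]
Verify stationarity: grad f(x*) = H x* + g = (0, 0).
Eigenvalues of H: -2.3028, 1.3028.
Eigenvalues have mixed signs, so H is indefinite -> x* is a saddle point.

saddle


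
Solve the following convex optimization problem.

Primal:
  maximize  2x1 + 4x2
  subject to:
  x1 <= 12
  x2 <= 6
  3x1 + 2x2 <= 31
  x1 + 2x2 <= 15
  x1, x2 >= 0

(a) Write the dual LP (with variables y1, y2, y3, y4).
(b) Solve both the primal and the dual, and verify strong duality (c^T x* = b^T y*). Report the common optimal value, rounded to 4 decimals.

The standard primal-dual pair for 'max c^T x s.t. A x <= b, x >= 0' is:
  Dual:  min b^T y  s.t.  A^T y >= c,  y >= 0.

So the dual LP is:
  minimize  12y1 + 6y2 + 31y3 + 15y4
  subject to:
    y1 + 3y3 + y4 >= 2
    y2 + 2y3 + 2y4 >= 4
    y1, y2, y3, y4 >= 0

Solving the primal: x* = (8, 3.5).
  primal value c^T x* = 30.
Solving the dual: y* = (0, 0, 0, 2).
  dual value b^T y* = 30.
Strong duality: c^T x* = b^T y*. Confirmed.

30


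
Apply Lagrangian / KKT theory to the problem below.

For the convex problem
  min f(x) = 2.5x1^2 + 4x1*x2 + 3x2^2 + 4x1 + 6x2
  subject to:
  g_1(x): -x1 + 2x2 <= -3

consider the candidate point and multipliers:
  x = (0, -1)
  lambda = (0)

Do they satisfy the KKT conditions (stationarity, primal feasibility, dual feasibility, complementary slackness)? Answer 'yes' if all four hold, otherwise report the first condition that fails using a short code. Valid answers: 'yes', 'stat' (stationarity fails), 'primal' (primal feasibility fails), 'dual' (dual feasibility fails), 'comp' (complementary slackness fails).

Gradient of f: grad f(x) = Q x + c = (0, 0)
Constraint values g_i(x) = a_i^T x - b_i:
  g_1((0, -1)) = 1
Stationarity residual: grad f(x) + sum_i lambda_i a_i = (0, 0)
  -> stationarity OK
Primal feasibility (all g_i <= 0): FAILS
Dual feasibility (all lambda_i >= 0): OK
Complementary slackness (lambda_i * g_i(x) = 0 for all i): OK

Verdict: the first failing condition is primal_feasibility -> primal.

primal


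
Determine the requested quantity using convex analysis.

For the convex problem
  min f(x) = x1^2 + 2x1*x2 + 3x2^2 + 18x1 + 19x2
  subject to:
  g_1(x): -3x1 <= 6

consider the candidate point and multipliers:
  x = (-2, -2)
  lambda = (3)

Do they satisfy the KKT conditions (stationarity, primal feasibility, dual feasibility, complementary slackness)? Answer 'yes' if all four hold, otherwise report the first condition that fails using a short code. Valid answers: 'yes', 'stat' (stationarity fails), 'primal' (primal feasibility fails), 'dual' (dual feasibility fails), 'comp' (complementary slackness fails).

Gradient of f: grad f(x) = Q x + c = (10, 3)
Constraint values g_i(x) = a_i^T x - b_i:
  g_1((-2, -2)) = 0
Stationarity residual: grad f(x) + sum_i lambda_i a_i = (1, 3)
  -> stationarity FAILS
Primal feasibility (all g_i <= 0): OK
Dual feasibility (all lambda_i >= 0): OK
Complementary slackness (lambda_i * g_i(x) = 0 for all i): OK

Verdict: the first failing condition is stationarity -> stat.

stat


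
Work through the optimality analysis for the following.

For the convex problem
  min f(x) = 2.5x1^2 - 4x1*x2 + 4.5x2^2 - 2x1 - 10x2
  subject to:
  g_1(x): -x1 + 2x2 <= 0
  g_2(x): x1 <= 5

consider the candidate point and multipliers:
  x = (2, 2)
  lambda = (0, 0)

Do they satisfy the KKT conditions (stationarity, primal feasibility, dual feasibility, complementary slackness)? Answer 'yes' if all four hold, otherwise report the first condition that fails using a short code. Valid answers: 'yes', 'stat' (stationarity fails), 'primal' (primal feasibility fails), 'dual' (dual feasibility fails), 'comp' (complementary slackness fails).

Gradient of f: grad f(x) = Q x + c = (0, 0)
Constraint values g_i(x) = a_i^T x - b_i:
  g_1((2, 2)) = 2
  g_2((2, 2)) = -3
Stationarity residual: grad f(x) + sum_i lambda_i a_i = (0, 0)
  -> stationarity OK
Primal feasibility (all g_i <= 0): FAILS
Dual feasibility (all lambda_i >= 0): OK
Complementary slackness (lambda_i * g_i(x) = 0 for all i): OK

Verdict: the first failing condition is primal_feasibility -> primal.

primal


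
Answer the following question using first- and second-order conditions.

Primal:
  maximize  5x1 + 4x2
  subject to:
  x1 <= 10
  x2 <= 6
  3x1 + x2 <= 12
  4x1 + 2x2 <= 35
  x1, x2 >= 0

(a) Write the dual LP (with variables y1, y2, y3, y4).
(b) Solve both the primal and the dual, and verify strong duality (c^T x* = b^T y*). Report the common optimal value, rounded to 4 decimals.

The standard primal-dual pair for 'max c^T x s.t. A x <= b, x >= 0' is:
  Dual:  min b^T y  s.t.  A^T y >= c,  y >= 0.

So the dual LP is:
  minimize  10y1 + 6y2 + 12y3 + 35y4
  subject to:
    y1 + 3y3 + 4y4 >= 5
    y2 + y3 + 2y4 >= 4
    y1, y2, y3, y4 >= 0

Solving the primal: x* = (2, 6).
  primal value c^T x* = 34.
Solving the dual: y* = (0, 2.3333, 1.6667, 0).
  dual value b^T y* = 34.
Strong duality: c^T x* = b^T y*. Confirmed.

34


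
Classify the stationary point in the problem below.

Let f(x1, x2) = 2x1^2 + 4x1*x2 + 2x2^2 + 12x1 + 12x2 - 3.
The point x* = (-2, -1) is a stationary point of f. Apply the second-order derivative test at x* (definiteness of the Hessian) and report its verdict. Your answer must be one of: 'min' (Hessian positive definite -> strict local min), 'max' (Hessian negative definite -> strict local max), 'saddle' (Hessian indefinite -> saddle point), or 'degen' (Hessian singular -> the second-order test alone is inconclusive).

Compute the Hessian H = grad^2 f:
  H = [[4, 4], [4, 4]]
Verify stationarity: grad f(x*) = H x* + g = (0, 0).
Eigenvalues of H: 0, 8.
H has a zero eigenvalue (singular; positive semidefinite but not definite), so H is neither positive definite, negative definite, nor indefinite. The second-order test alone is inconclusive -> degen.
(Indeed, f is constant along the null direction of H through x*, so x* is not a strict local extremum.)

degen


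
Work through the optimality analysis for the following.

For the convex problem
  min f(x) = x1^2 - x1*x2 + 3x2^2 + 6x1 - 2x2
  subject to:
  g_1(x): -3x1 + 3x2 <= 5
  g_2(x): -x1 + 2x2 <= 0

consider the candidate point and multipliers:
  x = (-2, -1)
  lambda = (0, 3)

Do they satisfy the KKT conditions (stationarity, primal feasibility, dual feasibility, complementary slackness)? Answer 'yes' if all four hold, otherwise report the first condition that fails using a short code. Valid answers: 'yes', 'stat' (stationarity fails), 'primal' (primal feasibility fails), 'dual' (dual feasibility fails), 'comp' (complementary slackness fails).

Gradient of f: grad f(x) = Q x + c = (3, -6)
Constraint values g_i(x) = a_i^T x - b_i:
  g_1((-2, -1)) = -2
  g_2((-2, -1)) = 0
Stationarity residual: grad f(x) + sum_i lambda_i a_i = (0, 0)
  -> stationarity OK
Primal feasibility (all g_i <= 0): OK
Dual feasibility (all lambda_i >= 0): OK
Complementary slackness (lambda_i * g_i(x) = 0 for all i): OK

Verdict: yes, KKT holds.

yes


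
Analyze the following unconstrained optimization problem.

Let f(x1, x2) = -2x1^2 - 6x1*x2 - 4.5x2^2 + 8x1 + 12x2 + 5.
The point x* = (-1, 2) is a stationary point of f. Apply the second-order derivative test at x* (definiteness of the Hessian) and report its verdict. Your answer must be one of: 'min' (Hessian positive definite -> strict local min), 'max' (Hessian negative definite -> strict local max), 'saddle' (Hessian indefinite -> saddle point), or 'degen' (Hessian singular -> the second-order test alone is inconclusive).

Compute the Hessian H = grad^2 f:
  H = [[-4, -6], [-6, -9]]
Verify stationarity: grad f(x*) = H x* + g = (0, 0).
Eigenvalues of H: -13, 0.
H has a zero eigenvalue (singular; negative semidefinite but not definite), so H is neither positive definite, negative definite, nor indefinite. The second-order test alone is inconclusive -> degen.
(Indeed, f is constant along the null direction of H through x*, so x* is not a strict local extremum.)

degen


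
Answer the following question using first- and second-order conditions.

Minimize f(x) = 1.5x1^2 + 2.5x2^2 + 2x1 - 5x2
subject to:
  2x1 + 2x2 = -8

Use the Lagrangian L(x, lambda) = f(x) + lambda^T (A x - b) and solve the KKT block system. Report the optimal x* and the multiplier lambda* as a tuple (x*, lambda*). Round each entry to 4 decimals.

Form the Lagrangian:
  L(x, lambda) = (1/2) x^T Q x + c^T x + lambda^T (A x - b)
Stationarity (grad_x L = 0): Q x + c + A^T lambda = 0.
Primal feasibility: A x = b.

This gives the KKT block system:
  [ Q   A^T ] [ x     ]   [-c ]
  [ A    0  ] [ lambda ] = [ b ]

Solving the linear system:
  x*      = (-3.375, -0.625)
  lambda* = (4.0625)
  f(x*)   = 14.4375

x* = (-3.375, -0.625), lambda* = (4.0625)


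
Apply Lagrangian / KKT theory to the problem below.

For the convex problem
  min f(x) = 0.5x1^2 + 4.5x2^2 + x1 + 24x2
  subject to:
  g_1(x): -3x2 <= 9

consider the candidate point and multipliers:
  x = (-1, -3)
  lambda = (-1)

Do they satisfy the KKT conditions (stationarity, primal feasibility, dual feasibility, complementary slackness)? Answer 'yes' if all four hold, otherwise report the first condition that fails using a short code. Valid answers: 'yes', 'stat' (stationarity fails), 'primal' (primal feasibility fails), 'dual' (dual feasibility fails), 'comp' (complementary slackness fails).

Gradient of f: grad f(x) = Q x + c = (0, -3)
Constraint values g_i(x) = a_i^T x - b_i:
  g_1((-1, -3)) = 0
Stationarity residual: grad f(x) + sum_i lambda_i a_i = (0, 0)
  -> stationarity OK
Primal feasibility (all g_i <= 0): OK
Dual feasibility (all lambda_i >= 0): FAILS
Complementary slackness (lambda_i * g_i(x) = 0 for all i): OK

Verdict: the first failing condition is dual_feasibility -> dual.

dual


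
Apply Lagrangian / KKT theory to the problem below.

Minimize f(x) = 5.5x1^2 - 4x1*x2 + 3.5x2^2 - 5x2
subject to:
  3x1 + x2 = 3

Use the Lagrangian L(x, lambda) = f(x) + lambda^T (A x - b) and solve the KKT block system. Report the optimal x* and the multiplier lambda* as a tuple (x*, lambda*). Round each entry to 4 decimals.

Form the Lagrangian:
  L(x, lambda) = (1/2) x^T Q x + c^T x + lambda^T (A x - b)
Stationarity (grad_x L = 0): Q x + c + A^T lambda = 0.
Primal feasibility: A x = b.

This gives the KKT block system:
  [ Q   A^T ] [ x     ]   [-c ]
  [ A    0  ] [ lambda ] = [ b ]

Solving the linear system:
  x*      = (0.6122, 1.1633)
  lambda* = (-0.6939)
  f(x*)   = -1.8673

x* = (0.6122, 1.1633), lambda* = (-0.6939)


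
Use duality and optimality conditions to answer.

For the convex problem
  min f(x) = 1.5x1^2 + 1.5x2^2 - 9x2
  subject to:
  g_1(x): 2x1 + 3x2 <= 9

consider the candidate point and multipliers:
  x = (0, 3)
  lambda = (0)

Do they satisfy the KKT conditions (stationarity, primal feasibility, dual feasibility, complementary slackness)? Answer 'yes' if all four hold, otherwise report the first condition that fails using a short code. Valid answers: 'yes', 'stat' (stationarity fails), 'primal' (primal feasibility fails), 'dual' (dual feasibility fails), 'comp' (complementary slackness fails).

Gradient of f: grad f(x) = Q x + c = (0, 0)
Constraint values g_i(x) = a_i^T x - b_i:
  g_1((0, 3)) = 0
Stationarity residual: grad f(x) + sum_i lambda_i a_i = (0, 0)
  -> stationarity OK
Primal feasibility (all g_i <= 0): OK
Dual feasibility (all lambda_i >= 0): OK
Complementary slackness (lambda_i * g_i(x) = 0 for all i): OK

Verdict: yes, KKT holds.

yes


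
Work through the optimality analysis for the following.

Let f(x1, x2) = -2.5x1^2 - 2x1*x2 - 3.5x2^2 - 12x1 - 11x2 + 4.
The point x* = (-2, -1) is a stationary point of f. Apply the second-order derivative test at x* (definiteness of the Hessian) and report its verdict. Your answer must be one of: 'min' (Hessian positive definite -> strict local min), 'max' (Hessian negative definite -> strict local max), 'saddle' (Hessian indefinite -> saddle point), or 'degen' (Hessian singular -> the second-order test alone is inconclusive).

Compute the Hessian H = grad^2 f:
  H = [[-5, -2], [-2, -7]]
Verify stationarity: grad f(x*) = H x* + g = (0, 0).
Eigenvalues of H: -8.2361, -3.7639.
Both eigenvalues < 0, so H is negative definite -> x* is a strict local max.

max


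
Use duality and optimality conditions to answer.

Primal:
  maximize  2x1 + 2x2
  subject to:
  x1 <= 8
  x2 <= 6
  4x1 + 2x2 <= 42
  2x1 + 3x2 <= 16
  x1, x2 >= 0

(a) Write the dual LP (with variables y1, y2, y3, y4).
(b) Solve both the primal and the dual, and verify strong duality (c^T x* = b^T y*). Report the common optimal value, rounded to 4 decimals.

The standard primal-dual pair for 'max c^T x s.t. A x <= b, x >= 0' is:
  Dual:  min b^T y  s.t.  A^T y >= c,  y >= 0.

So the dual LP is:
  minimize  8y1 + 6y2 + 42y3 + 16y4
  subject to:
    y1 + 4y3 + 2y4 >= 2
    y2 + 2y3 + 3y4 >= 2
    y1, y2, y3, y4 >= 0

Solving the primal: x* = (8, 0).
  primal value c^T x* = 16.
Solving the dual: y* = (0.6667, 0, 0, 0.6667).
  dual value b^T y* = 16.
Strong duality: c^T x* = b^T y*. Confirmed.

16
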